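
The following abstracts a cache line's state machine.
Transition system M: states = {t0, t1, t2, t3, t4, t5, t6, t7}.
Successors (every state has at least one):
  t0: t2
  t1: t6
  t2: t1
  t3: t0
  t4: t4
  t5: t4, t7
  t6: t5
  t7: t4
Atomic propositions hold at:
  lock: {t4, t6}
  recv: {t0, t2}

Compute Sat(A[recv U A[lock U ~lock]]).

{t0, t1, t2, t3, t5, t6, t7}

Sat(~lock) = {t0, t1, t2, t3, t5, t7}
A[lock U ~lock]: least fixpoint, start Z0 = Sat(~lock) = {t0, t1, t2, t3, t5, t7}, add states in Sat(lock) with every successor in Z. Z1 = {t0, t1, t2, t3, t5, t6, t7}; fixed.
Sat(A[lock U ~lock]) = {t0, t1, t2, t3, t5, t6, t7}
A[recv U A[lock U ~lock]]: least fixpoint, start Z0 = Sat(A[lock U ~lock]) = {t0, t1, t2, t3, t5, t6, t7}, add states in Sat(recv) with every successor in Z. Already a fixed point.
Sat(A[recv U A[lock U ~lock]]) = {t0, t1, t2, t3, t5, t6, t7}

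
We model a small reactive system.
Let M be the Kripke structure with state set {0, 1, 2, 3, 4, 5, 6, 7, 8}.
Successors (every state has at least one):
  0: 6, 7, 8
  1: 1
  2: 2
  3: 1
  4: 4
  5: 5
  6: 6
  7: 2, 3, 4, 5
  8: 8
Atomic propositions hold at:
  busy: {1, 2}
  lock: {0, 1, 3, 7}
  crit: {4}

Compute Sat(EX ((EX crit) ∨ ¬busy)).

{0, 4, 5, 6, 7, 8}

Sat(EX crit) = {s : some successor in {4}} = {4, 7}
Sat(¬busy) = {0, 3, 4, 5, 6, 7, 8}
Sat((EX crit) ∨ ¬busy) = {0, 3, 4, 5, 6, 7, 8}
Sat(EX ((EX crit) ∨ ¬busy)) = {s : some successor in {0, 3, 4, 5, 6, 7, 8}} = {0, 4, 5, 6, 7, 8}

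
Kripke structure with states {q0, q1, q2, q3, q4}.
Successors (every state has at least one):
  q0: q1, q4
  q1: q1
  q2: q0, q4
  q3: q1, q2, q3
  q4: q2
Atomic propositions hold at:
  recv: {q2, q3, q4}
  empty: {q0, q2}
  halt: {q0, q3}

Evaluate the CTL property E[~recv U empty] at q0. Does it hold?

Yes

Sat(~recv) = {q0, q1}
E[~recv U empty]: least fixpoint, start Z0 = Sat(empty) = {q0, q2}, add states in Sat(~recv) with some successor in Z. Already a fixed point.
Sat(E[~recv U empty]) = {q0, q2}
q0 ∈ Sat(E[~recv U empty]) = {q0, q2}, so the formula holds at q0.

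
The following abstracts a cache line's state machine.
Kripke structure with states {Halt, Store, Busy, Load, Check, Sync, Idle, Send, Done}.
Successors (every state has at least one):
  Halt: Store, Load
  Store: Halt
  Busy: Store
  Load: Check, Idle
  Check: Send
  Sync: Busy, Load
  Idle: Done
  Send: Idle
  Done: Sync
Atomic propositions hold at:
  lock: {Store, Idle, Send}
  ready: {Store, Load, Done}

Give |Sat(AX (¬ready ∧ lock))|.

Sat(¬ready) = {Halt, Busy, Check, Sync, Idle, Send}
Sat(¬ready ∧ lock) = {Idle, Send}
Sat(AX (¬ready ∧ lock)) = {s : every successor in {Idle, Send}} = {Check, Send}
|Sat(AX (¬ready ∧ lock))| = |{Check, Send}| = 2.

2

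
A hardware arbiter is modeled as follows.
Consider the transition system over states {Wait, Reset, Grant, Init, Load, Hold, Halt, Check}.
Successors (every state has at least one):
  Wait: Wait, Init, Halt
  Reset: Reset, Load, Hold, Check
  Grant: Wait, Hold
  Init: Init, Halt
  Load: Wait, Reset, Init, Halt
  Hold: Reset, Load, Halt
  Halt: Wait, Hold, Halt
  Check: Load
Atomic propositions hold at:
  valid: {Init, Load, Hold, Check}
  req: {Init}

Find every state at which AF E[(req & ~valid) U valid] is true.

Sat(~valid) = {Wait, Reset, Grant, Halt}
Sat(req & ~valid) = ∅
E[(req & ~valid) U valid]: least fixpoint, start Z0 = Sat(valid) = {Init, Load, Hold, Check}, add states in Sat(req & ~valid) with some successor in Z. Already a fixed point.
Sat(E[(req & ~valid) U valid]) = {Init, Load, Hold, Check}
AF E[(req & ~valid) U valid]: least fixpoint, start Z0 = {Init, Load, Hold, Check}, add states with every successor in Z. Already a fixed point.
Sat(AF E[(req & ~valid) U valid]) = {Init, Load, Hold, Check}

{Init, Load, Hold, Check}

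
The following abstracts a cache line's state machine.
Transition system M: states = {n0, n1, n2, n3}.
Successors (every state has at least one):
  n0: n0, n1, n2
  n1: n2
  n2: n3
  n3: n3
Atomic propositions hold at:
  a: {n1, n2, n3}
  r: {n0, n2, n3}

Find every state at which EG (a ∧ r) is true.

{n2, n3}

Sat(a ∧ r) = {n2, n3}
EG (a ∧ r): greatest fixpoint, start Z0 = {n2, n3}, keep only states in Sat with some successor in Z. Already a fixed point.
Sat(EG (a ∧ r)) = {n2, n3}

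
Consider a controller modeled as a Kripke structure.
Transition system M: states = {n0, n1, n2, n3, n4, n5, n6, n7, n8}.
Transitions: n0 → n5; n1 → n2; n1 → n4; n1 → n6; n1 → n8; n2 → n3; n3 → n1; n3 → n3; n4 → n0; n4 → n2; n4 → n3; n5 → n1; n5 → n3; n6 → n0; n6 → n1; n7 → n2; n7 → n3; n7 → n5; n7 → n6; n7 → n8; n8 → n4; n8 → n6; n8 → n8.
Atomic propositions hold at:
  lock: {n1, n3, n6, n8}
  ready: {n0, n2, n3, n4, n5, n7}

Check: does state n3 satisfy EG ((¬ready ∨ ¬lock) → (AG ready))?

Yes

Sat(¬ready) = {n1, n6, n8}
Sat(¬lock) = {n0, n2, n4, n5, n7}
Sat(¬ready ∨ ¬lock) = {n0, n1, n2, n4, n5, n6, n7, n8}
AG ready: greatest fixpoint, start Z0 = {n0, n2, n3, n4, n5, n7}, keep only states in Sat with every successor in Z. Z1 = {n0, n2, n4}; Z2 = ∅; fixed.
Sat(AG ready) = ∅
Sat((¬ready ∨ ¬lock) → (AG ready)) = {n3}
EG ((¬ready ∨ ¬lock) → (AG ready)): greatest fixpoint, start Z0 = {n3}, keep only states in Sat with some successor in Z. Already a fixed point.
Sat(EG ((¬ready ∨ ¬lock) → (AG ready))) = {n3}
n3 ∈ Sat(EG ((¬ready ∨ ¬lock) → (AG ready))) = {n3}, so the formula holds at n3.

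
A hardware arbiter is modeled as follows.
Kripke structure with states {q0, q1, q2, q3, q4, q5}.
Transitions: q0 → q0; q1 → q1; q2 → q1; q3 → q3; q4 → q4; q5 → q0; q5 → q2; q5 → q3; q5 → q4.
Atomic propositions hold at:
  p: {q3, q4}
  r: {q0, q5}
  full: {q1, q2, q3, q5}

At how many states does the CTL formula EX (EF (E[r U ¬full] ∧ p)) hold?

Sat(¬full) = {q0, q4}
E[r U ¬full]: least fixpoint, start Z0 = Sat(¬full) = {q0, q4}, add states in Sat(r) with some successor in Z. Z1 = {q0, q4, q5}; fixed.
Sat(E[r U ¬full]) = {q0, q4, q5}
Sat(E[r U ¬full] ∧ p) = {q4}
EF (E[r U ¬full] ∧ p): least fixpoint, start Z0 = {q4}, add states with some successor in Z. Z1 = {q4, q5}; fixed.
Sat(EF (E[r U ¬full] ∧ p)) = {q4, q5}
Sat(EX (EF (E[r U ¬full] ∧ p))) = {s : some successor in {q4, q5}} = {q4, q5}
|Sat(EX (EF (E[r U ¬full] ∧ p)))| = |{q4, q5}| = 2.

2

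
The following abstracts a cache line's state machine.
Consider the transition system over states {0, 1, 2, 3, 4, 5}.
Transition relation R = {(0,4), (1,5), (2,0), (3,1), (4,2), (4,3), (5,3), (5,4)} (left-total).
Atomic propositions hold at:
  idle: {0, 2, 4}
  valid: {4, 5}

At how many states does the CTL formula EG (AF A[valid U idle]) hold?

A[valid U idle]: least fixpoint, start Z0 = Sat(idle) = {0, 2, 4}, add states in Sat(valid) with every successor in Z. Already a fixed point.
Sat(A[valid U idle]) = {0, 2, 4}
AF A[valid U idle]: least fixpoint, start Z0 = {0, 2, 4}, add states with every successor in Z. Already a fixed point.
Sat(AF A[valid U idle]) = {0, 2, 4}
EG (AF A[valid U idle]): greatest fixpoint, start Z0 = {0, 2, 4}, keep only states in Sat with some successor in Z. Already a fixed point.
Sat(EG (AF A[valid U idle])) = {0, 2, 4}
|Sat(EG (AF A[valid U idle]))| = |{0, 2, 4}| = 3.

3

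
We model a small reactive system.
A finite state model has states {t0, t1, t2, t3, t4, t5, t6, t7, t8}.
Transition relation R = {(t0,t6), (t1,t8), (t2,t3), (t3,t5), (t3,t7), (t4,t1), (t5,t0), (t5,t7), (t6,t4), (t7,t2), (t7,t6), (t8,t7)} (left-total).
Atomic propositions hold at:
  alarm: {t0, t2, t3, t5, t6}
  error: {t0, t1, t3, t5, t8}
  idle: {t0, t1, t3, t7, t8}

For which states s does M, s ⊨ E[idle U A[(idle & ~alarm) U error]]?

Sat(~alarm) = {t1, t4, t7, t8}
Sat(idle & ~alarm) = {t1, t7, t8}
A[(idle & ~alarm) U error]: least fixpoint, start Z0 = Sat(error) = {t0, t1, t3, t5, t8}, add states in Sat(idle & ~alarm) with every successor in Z. Already a fixed point.
Sat(A[(idle & ~alarm) U error]) = {t0, t1, t3, t5, t8}
E[idle U A[(idle & ~alarm) U error]]: least fixpoint, start Z0 = Sat(A[(idle & ~alarm) U error]) = {t0, t1, t3, t5, t8}, add states in Sat(idle) with some successor in Z. Already a fixed point.
Sat(E[idle U A[(idle & ~alarm) U error]]) = {t0, t1, t3, t5, t8}

{t0, t1, t3, t5, t8}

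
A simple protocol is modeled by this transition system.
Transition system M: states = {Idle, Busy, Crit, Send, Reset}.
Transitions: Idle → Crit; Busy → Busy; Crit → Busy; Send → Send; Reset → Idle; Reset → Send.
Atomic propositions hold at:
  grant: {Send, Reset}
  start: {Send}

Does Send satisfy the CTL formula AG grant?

Yes

AG grant: greatest fixpoint, start Z0 = {Send, Reset}, keep only states in Sat with every successor in Z. Z1 = {Send}; fixed.
Sat(AG grant) = {Send}
Send ∈ Sat(AG grant) = {Send}, so the formula holds at Send.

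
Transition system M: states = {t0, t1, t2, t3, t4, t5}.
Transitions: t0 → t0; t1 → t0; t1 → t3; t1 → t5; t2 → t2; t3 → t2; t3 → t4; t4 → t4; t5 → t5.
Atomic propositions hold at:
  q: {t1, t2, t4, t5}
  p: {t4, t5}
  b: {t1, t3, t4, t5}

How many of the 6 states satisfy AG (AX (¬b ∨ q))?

5

Sat(¬b) = {t0, t2}
Sat(¬b ∨ q) = {t0, t1, t2, t4, t5}
Sat(AX (¬b ∨ q)) = {s : every successor in {t0, t1, t2, t4, t5}} = {t0, t2, t3, t4, t5}
AG (AX (¬b ∨ q)): greatest fixpoint, start Z0 = {t0, t2, t3, t4, t5}, keep only states in Sat with every successor in Z. Already a fixed point.
Sat(AG (AX (¬b ∨ q))) = {t0, t2, t3, t4, t5}
|Sat(AG (AX (¬b ∨ q)))| = |{t0, t2, t3, t4, t5}| = 5.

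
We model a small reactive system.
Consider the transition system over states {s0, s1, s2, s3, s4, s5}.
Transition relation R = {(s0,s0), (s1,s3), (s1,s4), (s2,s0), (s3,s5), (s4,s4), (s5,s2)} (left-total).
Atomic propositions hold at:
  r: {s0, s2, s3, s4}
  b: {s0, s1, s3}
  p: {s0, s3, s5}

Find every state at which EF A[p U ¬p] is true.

Sat(¬p) = {s1, s2, s4}
A[p U ¬p]: least fixpoint, start Z0 = Sat(¬p) = {s1, s2, s4}, add states in Sat(p) with every successor in Z. Z1 = {s1, s2, s4, s5}; Z2 = {s1, s2, s3, s4, s5}; fixed.
Sat(A[p U ¬p]) = {s1, s2, s3, s4, s5}
EF A[p U ¬p]: least fixpoint, start Z0 = {s1, s2, s3, s4, s5}, add states with some successor in Z. Already a fixed point.
Sat(EF A[p U ¬p]) = {s1, s2, s3, s4, s5}

{s1, s2, s3, s4, s5}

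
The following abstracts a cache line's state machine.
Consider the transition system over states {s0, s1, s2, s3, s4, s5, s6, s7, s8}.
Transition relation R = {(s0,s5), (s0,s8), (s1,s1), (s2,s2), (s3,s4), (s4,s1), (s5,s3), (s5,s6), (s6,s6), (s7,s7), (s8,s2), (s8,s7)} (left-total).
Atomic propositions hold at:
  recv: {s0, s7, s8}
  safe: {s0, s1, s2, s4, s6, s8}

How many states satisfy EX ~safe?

Sat(~safe) = {s3, s5, s7}
Sat(EX ~safe) = {s : some successor in {s3, s5, s7}} = {s0, s5, s7, s8}
|Sat(EX ~safe)| = |{s0, s5, s7, s8}| = 4.

4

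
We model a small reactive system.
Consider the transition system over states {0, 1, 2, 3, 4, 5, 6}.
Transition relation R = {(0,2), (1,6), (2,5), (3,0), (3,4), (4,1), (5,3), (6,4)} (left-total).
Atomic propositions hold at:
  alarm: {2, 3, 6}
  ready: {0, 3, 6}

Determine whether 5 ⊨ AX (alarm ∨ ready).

Sat(alarm ∨ ready) = {0, 2, 3, 6}
Sat(AX (alarm ∨ ready)) = {s : every successor in {0, 2, 3, 6}} = {0, 1, 5}
5 ∈ Sat(AX (alarm ∨ ready)) = {0, 1, 5}, so the formula holds at 5.

Yes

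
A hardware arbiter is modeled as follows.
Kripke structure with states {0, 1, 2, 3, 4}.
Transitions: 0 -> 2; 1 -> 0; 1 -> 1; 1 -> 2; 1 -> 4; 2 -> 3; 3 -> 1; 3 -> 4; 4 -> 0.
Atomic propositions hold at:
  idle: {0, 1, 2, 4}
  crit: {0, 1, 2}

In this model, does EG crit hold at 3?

EG crit: greatest fixpoint, start Z0 = {0, 1, 2}, keep only states in Sat with some successor in Z. Z1 = {0, 1}; Z2 = {1}; fixed.
Sat(EG crit) = {1}
3 ∉ Sat(EG crit) = {1}, so the formula does not hold at 3.

No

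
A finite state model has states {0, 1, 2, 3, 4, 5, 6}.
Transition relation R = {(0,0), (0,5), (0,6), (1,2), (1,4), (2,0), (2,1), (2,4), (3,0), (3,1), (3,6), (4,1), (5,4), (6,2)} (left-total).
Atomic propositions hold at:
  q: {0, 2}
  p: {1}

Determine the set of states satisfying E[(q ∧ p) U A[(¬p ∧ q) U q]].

{0, 2}

Sat(q ∧ p) = ∅
Sat(¬p) = {0, 2, 3, 4, 5, 6}
Sat(¬p ∧ q) = {0, 2}
A[(¬p ∧ q) U q]: least fixpoint, start Z0 = Sat(q) = {0, 2}, add states in Sat(¬p ∧ q) with every successor in Z. Already a fixed point.
Sat(A[(¬p ∧ q) U q]) = {0, 2}
E[(q ∧ p) U A[(¬p ∧ q) U q]]: least fixpoint, start Z0 = Sat(A[(¬p ∧ q) U q]) = {0, 2}, add states in Sat(q ∧ p) with some successor in Z. Already a fixed point.
Sat(E[(q ∧ p) U A[(¬p ∧ q) U q]]) = {0, 2}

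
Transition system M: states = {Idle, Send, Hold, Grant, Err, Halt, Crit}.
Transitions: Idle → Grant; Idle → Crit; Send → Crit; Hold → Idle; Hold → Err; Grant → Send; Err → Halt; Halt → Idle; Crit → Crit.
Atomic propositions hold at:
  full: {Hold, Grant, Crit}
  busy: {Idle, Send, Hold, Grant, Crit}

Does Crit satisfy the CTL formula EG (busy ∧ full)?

Sat(busy ∧ full) = {Hold, Grant, Crit}
EG (busy ∧ full): greatest fixpoint, start Z0 = {Hold, Grant, Crit}, keep only states in Sat with some successor in Z. Z1 = {Crit}; fixed.
Sat(EG (busy ∧ full)) = {Crit}
Crit ∈ Sat(EG (busy ∧ full)) = {Crit}, so the formula holds at Crit.

Yes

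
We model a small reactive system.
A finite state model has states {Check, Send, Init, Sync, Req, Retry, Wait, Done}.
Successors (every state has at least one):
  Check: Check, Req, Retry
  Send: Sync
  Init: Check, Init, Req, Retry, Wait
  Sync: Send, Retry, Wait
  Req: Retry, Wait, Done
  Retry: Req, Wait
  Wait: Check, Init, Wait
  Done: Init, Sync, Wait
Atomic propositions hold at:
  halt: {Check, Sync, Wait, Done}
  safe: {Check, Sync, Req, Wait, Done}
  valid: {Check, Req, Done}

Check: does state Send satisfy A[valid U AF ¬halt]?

Yes

Sat(¬halt) = {Send, Init, Req, Retry}
AF ¬halt: least fixpoint, start Z0 = {Send, Init, Req, Retry}, add states with every successor in Z. Already a fixed point.
Sat(AF ¬halt) = {Send, Init, Req, Retry}
A[valid U AF ¬halt]: least fixpoint, start Z0 = Sat(AF ¬halt) = {Send, Init, Req, Retry}, add states in Sat(valid) with every successor in Z. Already a fixed point.
Sat(A[valid U AF ¬halt]) = {Send, Init, Req, Retry}
Send ∈ Sat(A[valid U AF ¬halt]) = {Send, Init, Req, Retry}, so the formula holds at Send.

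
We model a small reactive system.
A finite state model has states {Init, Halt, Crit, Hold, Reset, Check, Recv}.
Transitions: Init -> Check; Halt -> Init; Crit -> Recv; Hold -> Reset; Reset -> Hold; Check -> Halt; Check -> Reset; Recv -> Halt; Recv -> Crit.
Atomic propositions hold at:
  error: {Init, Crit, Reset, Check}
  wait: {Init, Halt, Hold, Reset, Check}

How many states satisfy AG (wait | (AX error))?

Sat(AX error) = {s : every successor in {Init, Crit, Reset, Check}} = {Init, Halt, Hold}
Sat(wait | (AX error)) = {Init, Halt, Hold, Reset, Check}
AG (wait | (AX error)): greatest fixpoint, start Z0 = {Init, Halt, Hold, Reset, Check}, keep only states in Sat with every successor in Z. Already a fixed point.
Sat(AG (wait | (AX error))) = {Init, Halt, Hold, Reset, Check}
|Sat(AG (wait | (AX error)))| = |{Init, Halt, Hold, Reset, Check}| = 5.

5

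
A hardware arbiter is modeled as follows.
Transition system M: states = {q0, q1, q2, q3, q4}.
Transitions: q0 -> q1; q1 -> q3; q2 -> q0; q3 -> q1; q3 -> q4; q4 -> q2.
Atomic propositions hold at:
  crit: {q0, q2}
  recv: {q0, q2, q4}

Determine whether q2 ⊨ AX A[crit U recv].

Yes

A[crit U recv]: least fixpoint, start Z0 = Sat(recv) = {q0, q2, q4}, add states in Sat(crit) with every successor in Z. Already a fixed point.
Sat(A[crit U recv]) = {q0, q2, q4}
Sat(AX A[crit U recv]) = {s : every successor in {q0, q2, q4}} = {q2, q4}
q2 ∈ Sat(AX A[crit U recv]) = {q2, q4}, so the formula holds at q2.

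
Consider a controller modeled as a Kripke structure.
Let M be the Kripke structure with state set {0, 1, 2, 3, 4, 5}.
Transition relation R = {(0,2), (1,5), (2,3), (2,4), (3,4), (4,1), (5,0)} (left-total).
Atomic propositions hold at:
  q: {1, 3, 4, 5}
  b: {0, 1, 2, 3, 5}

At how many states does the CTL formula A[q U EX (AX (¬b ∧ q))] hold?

Sat(¬b) = {4}
Sat(¬b ∧ q) = {4}
Sat(AX (¬b ∧ q)) = {s : every successor in {4}} = {3}
Sat(EX (AX (¬b ∧ q))) = {s : some successor in {3}} = {2}
A[q U EX (AX (¬b ∧ q))]: least fixpoint, start Z0 = Sat(EX (AX (¬b ∧ q))) = {2}, add states in Sat(q) with every successor in Z. Already a fixed point.
Sat(A[q U EX (AX (¬b ∧ q))]) = {2}
|Sat(A[q U EX (AX (¬b ∧ q))])| = |{2}| = 1.

1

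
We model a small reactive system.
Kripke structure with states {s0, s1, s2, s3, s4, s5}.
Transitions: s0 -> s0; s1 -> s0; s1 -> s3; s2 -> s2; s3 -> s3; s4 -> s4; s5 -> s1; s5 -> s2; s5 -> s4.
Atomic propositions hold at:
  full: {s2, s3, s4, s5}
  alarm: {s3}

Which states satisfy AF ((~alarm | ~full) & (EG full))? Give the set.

{s2, s4, s5}

Sat(~alarm) = {s0, s1, s2, s4, s5}
Sat(~full) = {s0, s1}
Sat(~alarm | ~full) = {s0, s1, s2, s4, s5}
EG full: greatest fixpoint, start Z0 = {s2, s3, s4, s5}, keep only states in Sat with some successor in Z. Already a fixed point.
Sat(EG full) = {s2, s3, s4, s5}
Sat((~alarm | ~full) & (EG full)) = {s2, s4, s5}
AF ((~alarm | ~full) & (EG full)): least fixpoint, start Z0 = {s2, s4, s5}, add states with every successor in Z. Already a fixed point.
Sat(AF ((~alarm | ~full) & (EG full))) = {s2, s4, s5}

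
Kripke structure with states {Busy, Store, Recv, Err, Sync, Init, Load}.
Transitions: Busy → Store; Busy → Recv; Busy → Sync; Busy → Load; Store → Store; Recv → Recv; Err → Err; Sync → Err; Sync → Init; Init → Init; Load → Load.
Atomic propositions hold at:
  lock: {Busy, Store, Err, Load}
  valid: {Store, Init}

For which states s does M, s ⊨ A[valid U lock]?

A[valid U lock]: least fixpoint, start Z0 = Sat(lock) = {Busy, Store, Err, Load}, add states in Sat(valid) with every successor in Z. Already a fixed point.
Sat(A[valid U lock]) = {Busy, Store, Err, Load}

{Busy, Store, Err, Load}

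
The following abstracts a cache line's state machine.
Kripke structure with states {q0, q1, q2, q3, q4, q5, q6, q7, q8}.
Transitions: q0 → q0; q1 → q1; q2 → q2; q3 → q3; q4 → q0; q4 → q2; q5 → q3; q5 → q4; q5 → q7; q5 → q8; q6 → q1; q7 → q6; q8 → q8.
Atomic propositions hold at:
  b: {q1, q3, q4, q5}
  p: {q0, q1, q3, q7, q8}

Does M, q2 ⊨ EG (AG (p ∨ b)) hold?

No

Sat(p ∨ b) = {q0, q1, q3, q4, q5, q7, q8}
AG (p ∨ b): greatest fixpoint, start Z0 = {q0, q1, q3, q4, q5, q7, q8}, keep only states in Sat with every successor in Z. Z1 = {q0, q1, q3, q5, q8}; Z2 = {q0, q1, q3, q8}; fixed.
Sat(AG (p ∨ b)) = {q0, q1, q3, q8}
EG (AG (p ∨ b)): greatest fixpoint, start Z0 = {q0, q1, q3, q8}, keep only states in Sat with some successor in Z. Already a fixed point.
Sat(EG (AG (p ∨ b))) = {q0, q1, q3, q8}
q2 ∉ Sat(EG (AG (p ∨ b))) = {q0, q1, q3, q8}, so the formula does not hold at q2.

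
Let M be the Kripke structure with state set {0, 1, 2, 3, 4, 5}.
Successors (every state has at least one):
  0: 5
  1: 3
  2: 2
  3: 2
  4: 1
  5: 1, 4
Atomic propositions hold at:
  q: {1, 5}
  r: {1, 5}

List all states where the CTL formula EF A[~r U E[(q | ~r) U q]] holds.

{0, 1, 4, 5}

Sat(~r) = {0, 2, 3, 4}
Sat(q | ~r) = {0, 1, 2, 3, 4, 5}
E[(q | ~r) U q]: least fixpoint, start Z0 = Sat(q) = {1, 5}, add states in Sat(q | ~r) with some successor in Z. Z1 = {0, 1, 4, 5}; fixed.
Sat(E[(q | ~r) U q]) = {0, 1, 4, 5}
A[~r U E[(q | ~r) U q]]: least fixpoint, start Z0 = Sat(E[(q | ~r) U q]) = {0, 1, 4, 5}, add states in Sat(~r) with every successor in Z. Already a fixed point.
Sat(A[~r U E[(q | ~r) U q]]) = {0, 1, 4, 5}
EF A[~r U E[(q | ~r) U q]]: least fixpoint, start Z0 = {0, 1, 4, 5}, add states with some successor in Z. Already a fixed point.
Sat(EF A[~r U E[(q | ~r) U q]]) = {0, 1, 4, 5}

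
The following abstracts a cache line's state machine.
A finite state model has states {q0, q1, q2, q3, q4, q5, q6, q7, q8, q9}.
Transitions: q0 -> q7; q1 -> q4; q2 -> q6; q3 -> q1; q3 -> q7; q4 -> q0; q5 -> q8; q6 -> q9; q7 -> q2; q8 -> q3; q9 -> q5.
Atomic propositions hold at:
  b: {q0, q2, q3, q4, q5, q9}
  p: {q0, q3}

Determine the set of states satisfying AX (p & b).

{q4, q8}

Sat(p & b) = {q0, q3}
Sat(AX (p & b)) = {s : every successor in {q0, q3}} = {q4, q8}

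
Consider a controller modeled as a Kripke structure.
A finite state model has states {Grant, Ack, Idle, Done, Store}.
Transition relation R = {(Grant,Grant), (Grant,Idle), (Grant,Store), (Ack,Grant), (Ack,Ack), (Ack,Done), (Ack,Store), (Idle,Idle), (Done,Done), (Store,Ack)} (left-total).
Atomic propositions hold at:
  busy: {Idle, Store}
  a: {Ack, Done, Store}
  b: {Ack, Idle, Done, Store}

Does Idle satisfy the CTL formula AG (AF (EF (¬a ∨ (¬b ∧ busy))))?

Sat(¬a) = {Grant, Idle}
Sat(¬b) = {Grant}
Sat(¬b ∧ busy) = ∅
Sat(¬a ∨ (¬b ∧ busy)) = {Grant, Idle}
EF (¬a ∨ (¬b ∧ busy)): least fixpoint, start Z0 = {Grant, Idle}, add states with some successor in Z. Z1 = {Grant, Ack, Idle}; Z2 = {Grant, Ack, Idle, Store}; fixed.
Sat(EF (¬a ∨ (¬b ∧ busy))) = {Grant, Ack, Idle, Store}
AF (EF (¬a ∨ (¬b ∧ busy))): least fixpoint, start Z0 = {Grant, Ack, Idle, Store}, add states with every successor in Z. Already a fixed point.
Sat(AF (EF (¬a ∨ (¬b ∧ busy)))) = {Grant, Ack, Idle, Store}
AG (AF (EF (¬a ∨ (¬b ∧ busy)))): greatest fixpoint, start Z0 = {Grant, Ack, Idle, Store}, keep only states in Sat with every successor in Z. Z1 = {Grant, Idle, Store}; Z2 = {Grant, Idle}; Z3 = {Idle}; fixed.
Sat(AG (AF (EF (¬a ∨ (¬b ∧ busy))))) = {Idle}
Idle ∈ Sat(AG (AF (EF (¬a ∨ (¬b ∧ busy))))) = {Idle}, so the formula holds at Idle.

Yes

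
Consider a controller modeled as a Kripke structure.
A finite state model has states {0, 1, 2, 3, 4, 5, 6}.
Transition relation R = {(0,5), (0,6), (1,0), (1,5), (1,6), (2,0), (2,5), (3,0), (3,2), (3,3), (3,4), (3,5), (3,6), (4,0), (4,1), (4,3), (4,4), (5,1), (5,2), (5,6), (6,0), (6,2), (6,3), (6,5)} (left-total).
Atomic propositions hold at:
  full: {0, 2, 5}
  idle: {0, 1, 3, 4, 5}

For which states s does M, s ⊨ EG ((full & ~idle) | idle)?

Sat(~idle) = {2, 6}
Sat(full & ~idle) = {2}
Sat((full & ~idle) | idle) = {0, 1, 2, 3, 4, 5}
EG ((full & ~idle) | idle): greatest fixpoint, start Z0 = {0, 1, 2, 3, 4, 5}, keep only states in Sat with some successor in Z. Already a fixed point.
Sat(EG ((full & ~idle) | idle)) = {0, 1, 2, 3, 4, 5}

{0, 1, 2, 3, 4, 5}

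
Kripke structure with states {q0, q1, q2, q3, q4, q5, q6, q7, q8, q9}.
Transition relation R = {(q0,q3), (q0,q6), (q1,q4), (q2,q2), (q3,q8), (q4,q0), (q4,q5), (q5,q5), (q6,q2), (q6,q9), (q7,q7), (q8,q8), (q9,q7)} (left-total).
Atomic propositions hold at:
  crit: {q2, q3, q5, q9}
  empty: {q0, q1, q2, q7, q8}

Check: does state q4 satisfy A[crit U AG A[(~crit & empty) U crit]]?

No

Sat(~crit) = {q0, q1, q4, q6, q7, q8}
Sat(~crit & empty) = {q0, q1, q7, q8}
A[(~crit & empty) U crit]: least fixpoint, start Z0 = Sat(crit) = {q2, q3, q5, q9}, add states in Sat(~crit & empty) with every successor in Z. Already a fixed point.
Sat(A[(~crit & empty) U crit]) = {q2, q3, q5, q9}
AG A[(~crit & empty) U crit]: greatest fixpoint, start Z0 = {q2, q3, q5, q9}, keep only states in Sat with every successor in Z. Z1 = {q2, q5}; fixed.
Sat(AG A[(~crit & empty) U crit]) = {q2, q5}
A[crit U AG A[(~crit & empty) U crit]]: least fixpoint, start Z0 = Sat(AG A[(~crit & empty) U crit]) = {q2, q5}, add states in Sat(crit) with every successor in Z. Already a fixed point.
Sat(A[crit U AG A[(~crit & empty) U crit]]) = {q2, q5}
q4 ∉ Sat(A[crit U AG A[(~crit & empty) U crit]]) = {q2, q5}, so the formula does not hold at q4.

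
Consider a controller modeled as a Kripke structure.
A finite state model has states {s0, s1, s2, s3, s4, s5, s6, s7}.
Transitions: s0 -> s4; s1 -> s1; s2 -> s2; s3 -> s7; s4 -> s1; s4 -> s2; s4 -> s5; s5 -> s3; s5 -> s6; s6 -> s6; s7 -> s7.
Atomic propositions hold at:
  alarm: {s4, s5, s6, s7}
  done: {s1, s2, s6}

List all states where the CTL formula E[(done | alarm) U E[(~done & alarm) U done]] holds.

{s1, s2, s4, s5, s6}

Sat(done | alarm) = {s1, s2, s4, s5, s6, s7}
Sat(~done) = {s0, s3, s4, s5, s7}
Sat(~done & alarm) = {s4, s5, s7}
E[(~done & alarm) U done]: least fixpoint, start Z0 = Sat(done) = {s1, s2, s6}, add states in Sat(~done & alarm) with some successor in Z. Z1 = {s1, s2, s4, s5, s6}; fixed.
Sat(E[(~done & alarm) U done]) = {s1, s2, s4, s5, s6}
E[(done | alarm) U E[(~done & alarm) U done]]: least fixpoint, start Z0 = Sat(E[(~done & alarm) U done]) = {s1, s2, s4, s5, s6}, add states in Sat(done | alarm) with some successor in Z. Already a fixed point.
Sat(E[(done | alarm) U E[(~done & alarm) U done]]) = {s1, s2, s4, s5, s6}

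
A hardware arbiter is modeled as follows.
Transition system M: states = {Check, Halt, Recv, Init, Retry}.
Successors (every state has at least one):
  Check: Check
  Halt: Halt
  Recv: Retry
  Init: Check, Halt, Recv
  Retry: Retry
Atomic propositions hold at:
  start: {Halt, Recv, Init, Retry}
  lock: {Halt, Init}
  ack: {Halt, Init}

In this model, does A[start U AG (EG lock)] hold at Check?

EG lock: greatest fixpoint, start Z0 = {Halt, Init}, keep only states in Sat with some successor in Z. Already a fixed point.
Sat(EG lock) = {Halt, Init}
AG (EG lock): greatest fixpoint, start Z0 = {Halt, Init}, keep only states in Sat with every successor in Z. Z1 = {Halt}; fixed.
Sat(AG (EG lock)) = {Halt}
A[start U AG (EG lock)]: least fixpoint, start Z0 = Sat(AG (EG lock)) = {Halt}, add states in Sat(start) with every successor in Z. Already a fixed point.
Sat(A[start U AG (EG lock)]) = {Halt}
Check ∉ Sat(A[start U AG (EG lock)]) = {Halt}, so the formula does not hold at Check.

No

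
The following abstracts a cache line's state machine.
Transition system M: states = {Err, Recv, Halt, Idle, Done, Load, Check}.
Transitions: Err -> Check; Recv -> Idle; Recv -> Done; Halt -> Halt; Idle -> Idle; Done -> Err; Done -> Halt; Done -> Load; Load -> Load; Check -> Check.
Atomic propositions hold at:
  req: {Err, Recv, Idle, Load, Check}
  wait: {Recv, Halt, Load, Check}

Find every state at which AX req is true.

{Err, Idle, Load, Check}

Sat(AX req) = {s : every successor in {Err, Recv, Idle, Load, Check}} = {Err, Idle, Load, Check}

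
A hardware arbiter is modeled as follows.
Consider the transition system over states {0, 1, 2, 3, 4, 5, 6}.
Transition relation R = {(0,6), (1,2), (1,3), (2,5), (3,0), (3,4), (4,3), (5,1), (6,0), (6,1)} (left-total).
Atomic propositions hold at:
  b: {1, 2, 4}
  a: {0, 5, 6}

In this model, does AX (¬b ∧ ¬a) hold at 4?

Yes

Sat(¬b) = {0, 3, 5, 6}
Sat(¬a) = {1, 2, 3, 4}
Sat(¬b ∧ ¬a) = {3}
Sat(AX (¬b ∧ ¬a)) = {s : every successor in {3}} = {4}
4 ∈ Sat(AX (¬b ∧ ¬a)) = {4}, so the formula holds at 4.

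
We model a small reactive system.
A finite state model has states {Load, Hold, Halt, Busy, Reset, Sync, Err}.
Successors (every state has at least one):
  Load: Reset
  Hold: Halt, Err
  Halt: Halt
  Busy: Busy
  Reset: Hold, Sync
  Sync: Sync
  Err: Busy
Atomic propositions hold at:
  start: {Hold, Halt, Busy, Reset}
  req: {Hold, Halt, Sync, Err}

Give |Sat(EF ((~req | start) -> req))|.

6

Sat(~req) = {Load, Busy, Reset}
Sat(~req | start) = {Load, Hold, Halt, Busy, Reset}
Sat((~req | start) -> req) = {Hold, Halt, Sync, Err}
EF ((~req | start) -> req): least fixpoint, start Z0 = {Hold, Halt, Sync, Err}, add states with some successor in Z. Z1 = {Hold, Halt, Reset, Sync, Err}; Z2 = {Load, Hold, Halt, Reset, Sync, Err}; fixed.
Sat(EF ((~req | start) -> req)) = {Load, Hold, Halt, Reset, Sync, Err}
|Sat(EF ((~req | start) -> req))| = |{Load, Hold, Halt, Reset, Sync, Err}| = 6.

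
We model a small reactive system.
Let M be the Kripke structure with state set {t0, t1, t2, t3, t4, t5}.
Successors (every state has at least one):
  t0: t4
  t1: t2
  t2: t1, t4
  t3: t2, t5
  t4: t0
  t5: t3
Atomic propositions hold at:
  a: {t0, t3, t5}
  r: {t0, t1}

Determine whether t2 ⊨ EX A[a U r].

A[a U r]: least fixpoint, start Z0 = Sat(r) = {t0, t1}, add states in Sat(a) with every successor in Z. Already a fixed point.
Sat(A[a U r]) = {t0, t1}
Sat(EX A[a U r]) = {s : some successor in {t0, t1}} = {t2, t4}
t2 ∈ Sat(EX A[a U r]) = {t2, t4}, so the formula holds at t2.

Yes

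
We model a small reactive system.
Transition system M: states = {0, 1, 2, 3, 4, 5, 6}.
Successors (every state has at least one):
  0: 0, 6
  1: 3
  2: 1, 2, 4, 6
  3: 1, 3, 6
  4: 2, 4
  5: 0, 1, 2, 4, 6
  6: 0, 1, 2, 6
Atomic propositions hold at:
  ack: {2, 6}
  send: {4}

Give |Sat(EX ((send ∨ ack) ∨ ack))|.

Sat(send ∨ ack) = {2, 4, 6}
Sat((send ∨ ack) ∨ ack) = {2, 4, 6}
Sat(EX ((send ∨ ack) ∨ ack)) = {s : some successor in {2, 4, 6}} = {0, 2, 3, 4, 5, 6}
|Sat(EX ((send ∨ ack) ∨ ack))| = |{0, 2, 3, 4, 5, 6}| = 6.

6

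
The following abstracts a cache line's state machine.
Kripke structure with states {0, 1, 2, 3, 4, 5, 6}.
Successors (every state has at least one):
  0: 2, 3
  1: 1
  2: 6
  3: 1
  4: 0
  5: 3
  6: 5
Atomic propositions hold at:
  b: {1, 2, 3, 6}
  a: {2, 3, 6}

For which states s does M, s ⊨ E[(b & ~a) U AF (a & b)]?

Sat(~a) = {0, 1, 4, 5}
Sat(b & ~a) = {1}
Sat(a & b) = {2, 3, 6}
AF (a & b): least fixpoint, start Z0 = {2, 3, 6}, add states with every successor in Z. Z1 = {0, 2, 3, 5, 6}; Z2 = {0, 2, 3, 4, 5, 6}; fixed.
Sat(AF (a & b)) = {0, 2, 3, 4, 5, 6}
E[(b & ~a) U AF (a & b)]: least fixpoint, start Z0 = Sat(AF (a & b)) = {0, 2, 3, 4, 5, 6}, add states in Sat(b & ~a) with some successor in Z. Already a fixed point.
Sat(E[(b & ~a) U AF (a & b)]) = {0, 2, 3, 4, 5, 6}

{0, 2, 3, 4, 5, 6}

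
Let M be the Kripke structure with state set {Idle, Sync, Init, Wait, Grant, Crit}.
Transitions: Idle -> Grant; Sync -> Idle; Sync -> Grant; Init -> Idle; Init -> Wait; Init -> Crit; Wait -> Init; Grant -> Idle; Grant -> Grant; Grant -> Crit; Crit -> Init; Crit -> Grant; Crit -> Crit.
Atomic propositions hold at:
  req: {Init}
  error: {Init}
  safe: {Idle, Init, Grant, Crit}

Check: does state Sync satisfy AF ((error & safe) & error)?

No

Sat(error & safe) = {Init}
Sat((error & safe) & error) = {Init}
AF ((error & safe) & error): least fixpoint, start Z0 = {Init}, add states with every successor in Z. Z1 = {Init, Wait}; fixed.
Sat(AF ((error & safe) & error)) = {Init, Wait}
Sync ∉ Sat(AF ((error & safe) & error)) = {Init, Wait}, so the formula does not hold at Sync.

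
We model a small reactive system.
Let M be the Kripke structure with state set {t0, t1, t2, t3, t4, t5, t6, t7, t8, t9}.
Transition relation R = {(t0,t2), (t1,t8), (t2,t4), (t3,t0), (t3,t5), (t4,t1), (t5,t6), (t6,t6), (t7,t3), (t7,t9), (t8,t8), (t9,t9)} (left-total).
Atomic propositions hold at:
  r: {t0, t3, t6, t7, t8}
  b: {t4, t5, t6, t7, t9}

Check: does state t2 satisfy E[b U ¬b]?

Sat(¬b) = {t0, t1, t2, t3, t8}
E[b U ¬b]: least fixpoint, start Z0 = Sat(¬b) = {t0, t1, t2, t3, t8}, add states in Sat(b) with some successor in Z. Z1 = {t0, t1, t2, t3, t4, t7, t8}; fixed.
Sat(E[b U ¬b]) = {t0, t1, t2, t3, t4, t7, t8}
t2 ∈ Sat(E[b U ¬b]) = {t0, t1, t2, t3, t4, t7, t8}, so the formula holds at t2.

Yes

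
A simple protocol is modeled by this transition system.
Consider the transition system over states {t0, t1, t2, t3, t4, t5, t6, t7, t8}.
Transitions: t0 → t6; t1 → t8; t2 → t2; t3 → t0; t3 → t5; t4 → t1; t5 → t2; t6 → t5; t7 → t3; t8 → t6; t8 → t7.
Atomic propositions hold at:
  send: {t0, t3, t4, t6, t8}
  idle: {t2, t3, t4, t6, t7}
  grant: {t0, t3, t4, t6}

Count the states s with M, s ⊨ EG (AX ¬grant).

3

Sat(¬grant) = {t1, t2, t5, t7, t8}
Sat(AX ¬grant) = {s : every successor in {t1, t2, t5, t7, t8}} = {t1, t2, t4, t5, t6}
EG (AX ¬grant): greatest fixpoint, start Z0 = {t1, t2, t4, t5, t6}, keep only states in Sat with some successor in Z. Z1 = {t2, t4, t5, t6}; Z2 = {t2, t5, t6}; fixed.
Sat(EG (AX ¬grant)) = {t2, t5, t6}
|Sat(EG (AX ¬grant))| = |{t2, t5, t6}| = 3.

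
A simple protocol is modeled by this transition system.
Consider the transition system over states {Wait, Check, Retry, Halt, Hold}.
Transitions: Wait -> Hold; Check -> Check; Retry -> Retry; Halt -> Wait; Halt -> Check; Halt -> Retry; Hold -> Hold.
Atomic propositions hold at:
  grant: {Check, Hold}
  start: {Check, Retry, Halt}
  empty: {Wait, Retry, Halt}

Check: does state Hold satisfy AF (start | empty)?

No

Sat(start | empty) = {Wait, Check, Retry, Halt}
AF (start | empty): least fixpoint, start Z0 = {Wait, Check, Retry, Halt}, add states with every successor in Z. Already a fixed point.
Sat(AF (start | empty)) = {Wait, Check, Retry, Halt}
Hold ∉ Sat(AF (start | empty)) = {Wait, Check, Retry, Halt}, so the formula does not hold at Hold.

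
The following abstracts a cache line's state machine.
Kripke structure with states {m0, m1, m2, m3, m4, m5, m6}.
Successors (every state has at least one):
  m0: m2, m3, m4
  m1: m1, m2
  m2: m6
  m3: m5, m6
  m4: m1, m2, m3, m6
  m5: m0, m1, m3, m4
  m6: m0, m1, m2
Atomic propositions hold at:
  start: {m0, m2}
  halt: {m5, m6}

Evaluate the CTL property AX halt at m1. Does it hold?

No

Sat(AX halt) = {s : every successor in {m5, m6}} = {m2, m3}
m1 ∉ Sat(AX halt) = {m2, m3}, so the formula does not hold at m1.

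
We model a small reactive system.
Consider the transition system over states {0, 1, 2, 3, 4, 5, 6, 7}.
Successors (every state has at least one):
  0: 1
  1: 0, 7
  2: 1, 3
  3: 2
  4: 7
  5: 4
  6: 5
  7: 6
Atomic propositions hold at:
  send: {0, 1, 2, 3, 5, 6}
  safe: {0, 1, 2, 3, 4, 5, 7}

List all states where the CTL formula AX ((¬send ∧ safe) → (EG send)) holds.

{0, 2, 3, 6, 7}

Sat(¬send) = {4, 7}
Sat(¬send ∧ safe) = {4, 7}
EG send: greatest fixpoint, start Z0 = {0, 1, 2, 3, 5, 6}, keep only states in Sat with some successor in Z. Z1 = {0, 1, 2, 3, 6}; Z2 = {0, 1, 2, 3}; fixed.
Sat(EG send) = {0, 1, 2, 3}
Sat((¬send ∧ safe) → (EG send)) = {0, 1, 2, 3, 5, 6}
Sat(AX ((¬send ∧ safe) → (EG send))) = {s : every successor in {0, 1, 2, 3, 5, 6}} = {0, 2, 3, 6, 7}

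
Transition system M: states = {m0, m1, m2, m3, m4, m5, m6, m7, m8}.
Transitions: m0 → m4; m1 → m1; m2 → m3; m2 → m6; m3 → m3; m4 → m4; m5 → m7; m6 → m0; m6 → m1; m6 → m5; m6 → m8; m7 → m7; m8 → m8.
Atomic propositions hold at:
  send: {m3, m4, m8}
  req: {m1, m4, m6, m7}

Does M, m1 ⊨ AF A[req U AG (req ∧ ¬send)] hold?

Yes

Sat(¬send) = {m0, m1, m2, m5, m6, m7}
Sat(req ∧ ¬send) = {m1, m6, m7}
AG (req ∧ ¬send): greatest fixpoint, start Z0 = {m1, m6, m7}, keep only states in Sat with every successor in Z. Z1 = {m1, m7}; fixed.
Sat(AG (req ∧ ¬send)) = {m1, m7}
A[req U AG (req ∧ ¬send)]: least fixpoint, start Z0 = Sat(AG (req ∧ ¬send)) = {m1, m7}, add states in Sat(req) with every successor in Z. Already a fixed point.
Sat(A[req U AG (req ∧ ¬send)]) = {m1, m7}
AF A[req U AG (req ∧ ¬send)]: least fixpoint, start Z0 = {m1, m7}, add states with every successor in Z. Z1 = {m1, m5, m7}; fixed.
Sat(AF A[req U AG (req ∧ ¬send)]) = {m1, m5, m7}
m1 ∈ Sat(AF A[req U AG (req ∧ ¬send)]) = {m1, m5, m7}, so the formula holds at m1.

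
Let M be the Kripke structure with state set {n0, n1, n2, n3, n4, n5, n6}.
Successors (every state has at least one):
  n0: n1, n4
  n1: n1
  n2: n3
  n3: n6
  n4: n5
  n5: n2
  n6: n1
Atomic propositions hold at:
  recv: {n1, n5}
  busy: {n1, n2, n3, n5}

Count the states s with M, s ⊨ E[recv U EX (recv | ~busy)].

5

Sat(~busy) = {n0, n4, n6}
Sat(recv | ~busy) = {n0, n1, n4, n5, n6}
Sat(EX (recv | ~busy)) = {s : some successor in {n0, n1, n4, n5, n6}} = {n0, n1, n3, n4, n6}
E[recv U EX (recv | ~busy)]: least fixpoint, start Z0 = Sat(EX (recv | ~busy)) = {n0, n1, n3, n4, n6}, add states in Sat(recv) with some successor in Z. Already a fixed point.
Sat(E[recv U EX (recv | ~busy)]) = {n0, n1, n3, n4, n6}
|Sat(E[recv U EX (recv | ~busy)])| = |{n0, n1, n3, n4, n6}| = 5.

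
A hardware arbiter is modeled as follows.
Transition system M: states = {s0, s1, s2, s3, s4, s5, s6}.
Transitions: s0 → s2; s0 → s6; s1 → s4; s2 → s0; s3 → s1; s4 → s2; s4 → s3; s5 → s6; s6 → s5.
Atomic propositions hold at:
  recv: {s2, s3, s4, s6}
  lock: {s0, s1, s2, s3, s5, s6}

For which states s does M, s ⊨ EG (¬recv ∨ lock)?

{s0, s2, s5, s6}

Sat(¬recv) = {s0, s1, s5}
Sat(¬recv ∨ lock) = {s0, s1, s2, s3, s5, s6}
EG (¬recv ∨ lock): greatest fixpoint, start Z0 = {s0, s1, s2, s3, s5, s6}, keep only states in Sat with some successor in Z. Z1 = {s0, s2, s3, s5, s6}; Z2 = {s0, s2, s5, s6}; fixed.
Sat(EG (¬recv ∨ lock)) = {s0, s2, s5, s6}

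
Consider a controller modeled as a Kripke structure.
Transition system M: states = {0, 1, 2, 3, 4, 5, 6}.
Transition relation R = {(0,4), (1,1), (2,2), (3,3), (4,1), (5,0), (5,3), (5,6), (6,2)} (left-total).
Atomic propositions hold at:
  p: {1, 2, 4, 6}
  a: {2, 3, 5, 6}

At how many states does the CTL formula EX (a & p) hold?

Sat(a & p) = {2, 6}
Sat(EX (a & p)) = {s : some successor in {2, 6}} = {2, 5, 6}
|Sat(EX (a & p))| = |{2, 5, 6}| = 3.

3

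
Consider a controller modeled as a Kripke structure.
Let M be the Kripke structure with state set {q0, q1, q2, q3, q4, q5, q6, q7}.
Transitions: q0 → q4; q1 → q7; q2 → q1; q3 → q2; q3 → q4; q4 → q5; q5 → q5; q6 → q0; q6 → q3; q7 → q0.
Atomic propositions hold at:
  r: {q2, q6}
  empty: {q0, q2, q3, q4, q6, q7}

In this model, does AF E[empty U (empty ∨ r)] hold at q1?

Yes

Sat(empty ∨ r) = {q0, q2, q3, q4, q6, q7}
E[empty U (empty ∨ r)]: least fixpoint, start Z0 = Sat((empty ∨ r)) = {q0, q2, q3, q4, q6, q7}, add states in Sat(empty) with some successor in Z. Already a fixed point.
Sat(E[empty U (empty ∨ r)]) = {q0, q2, q3, q4, q6, q7}
AF E[empty U (empty ∨ r)]: least fixpoint, start Z0 = {q0, q2, q3, q4, q6, q7}, add states with every successor in Z. Z1 = {q0, q1, q2, q3, q4, q6, q7}; fixed.
Sat(AF E[empty U (empty ∨ r)]) = {q0, q1, q2, q3, q4, q6, q7}
q1 ∈ Sat(AF E[empty U (empty ∨ r)]) = {q0, q1, q2, q3, q4, q6, q7}, so the formula holds at q1.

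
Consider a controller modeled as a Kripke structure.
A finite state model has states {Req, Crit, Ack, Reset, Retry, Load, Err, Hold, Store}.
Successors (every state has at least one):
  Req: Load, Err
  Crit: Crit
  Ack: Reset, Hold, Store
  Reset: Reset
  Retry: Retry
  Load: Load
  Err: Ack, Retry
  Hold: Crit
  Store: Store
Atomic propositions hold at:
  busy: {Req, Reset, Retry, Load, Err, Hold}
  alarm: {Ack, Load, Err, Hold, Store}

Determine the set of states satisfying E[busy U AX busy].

Sat(AX busy) = {s : every successor in {Req, Reset, Retry, Load, Err, Hold}} = {Req, Reset, Retry, Load}
E[busy U AX busy]: least fixpoint, start Z0 = Sat(AX busy) = {Req, Reset, Retry, Load}, add states in Sat(busy) with some successor in Z. Z1 = {Req, Reset, Retry, Load, Err}; fixed.
Sat(E[busy U AX busy]) = {Req, Reset, Retry, Load, Err}

{Req, Reset, Retry, Load, Err}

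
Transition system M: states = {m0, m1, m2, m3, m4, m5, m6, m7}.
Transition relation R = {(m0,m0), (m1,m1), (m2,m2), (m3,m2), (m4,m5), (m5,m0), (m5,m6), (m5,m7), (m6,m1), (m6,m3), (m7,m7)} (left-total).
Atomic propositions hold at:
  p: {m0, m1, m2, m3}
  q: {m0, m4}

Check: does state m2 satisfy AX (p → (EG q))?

EG q: greatest fixpoint, start Z0 = {m0, m4}, keep only states in Sat with some successor in Z. Z1 = {m0}; fixed.
Sat(EG q) = {m0}
Sat(p → (EG q)) = {m0, m4, m5, m6, m7}
Sat(AX (p → (EG q))) = {s : every successor in {m0, m4, m5, m6, m7}} = {m0, m4, m5, m7}
m2 ∉ Sat(AX (p → (EG q))) = {m0, m4, m5, m7}, so the formula does not hold at m2.

No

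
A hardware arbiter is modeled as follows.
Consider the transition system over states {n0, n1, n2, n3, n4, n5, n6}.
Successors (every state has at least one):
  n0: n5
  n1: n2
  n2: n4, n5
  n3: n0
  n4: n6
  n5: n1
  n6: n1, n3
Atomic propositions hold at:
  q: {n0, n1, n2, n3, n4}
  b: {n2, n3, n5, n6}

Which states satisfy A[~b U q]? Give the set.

Sat(~b) = {n0, n1, n4}
A[~b U q]: least fixpoint, start Z0 = Sat(q) = {n0, n1, n2, n3, n4}, add states in Sat(~b) with every successor in Z. Already a fixed point.
Sat(A[~b U q]) = {n0, n1, n2, n3, n4}

{n0, n1, n2, n3, n4}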